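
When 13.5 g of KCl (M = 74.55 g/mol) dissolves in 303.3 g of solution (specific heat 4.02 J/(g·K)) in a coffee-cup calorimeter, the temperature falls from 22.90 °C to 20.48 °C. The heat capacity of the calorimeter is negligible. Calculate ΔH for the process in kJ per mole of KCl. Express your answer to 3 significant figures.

|ΔT| = |20.48 − 22.90| = 2.42 °C
|q_surr| = (303.3 × 4.02) × 2.42 = 1219.266 × 2.42 = 2951 J
n(KCl) = 13.5 / 74.55 = 0.1811 mol
Temperature fell, so q_rxn = +|q_surr| = 2.951 kJ
ΔH = q_rxn / n = 16.29 kJ/mol

ΔH = 16.3 kJ/mol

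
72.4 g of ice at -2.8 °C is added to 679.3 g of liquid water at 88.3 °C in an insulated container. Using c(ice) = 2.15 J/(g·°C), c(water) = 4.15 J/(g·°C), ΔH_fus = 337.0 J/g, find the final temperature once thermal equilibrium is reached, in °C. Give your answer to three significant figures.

T_f = 71.8 °C

Heat to bring ice to 0 °C and melt it: q₁ = 72.4×2.15×2.8 + 72.4×337.0 = 24835 J
Heat the water can supply cooling to 0 °C: 679.3×4.15×88.3 = 248926 J > q₁, so all ice melts.
Energy balance: 679.3×4.15×(88.3 − T) = 24835 + 72.4×4.15×(T − 0)
2819.095(88.3 − T) = 24835 + 300.46 T
248926 − 24835 = 3119.555 T
T = 224091 / 3119.555 = 71.83 °C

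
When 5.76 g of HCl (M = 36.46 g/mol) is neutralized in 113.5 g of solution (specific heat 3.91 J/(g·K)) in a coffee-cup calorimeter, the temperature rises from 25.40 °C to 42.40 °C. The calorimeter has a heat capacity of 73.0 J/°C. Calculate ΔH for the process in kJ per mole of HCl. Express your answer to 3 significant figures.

ΔH = -55.6 kJ/mol

|ΔT| = |42.40 − 25.40| = 17.00 °C
|q_surr| = (113.5 × 3.91 + 73.0) × 17.00 = 516.785 × 17.00 = 8785 J
n(HCl) = 5.76 / 36.46 = 0.1580 mol
Temperature rose, so q_rxn = −|q_surr| = -8.785 kJ
ΔH = q_rxn / n = -55.60 kJ/mol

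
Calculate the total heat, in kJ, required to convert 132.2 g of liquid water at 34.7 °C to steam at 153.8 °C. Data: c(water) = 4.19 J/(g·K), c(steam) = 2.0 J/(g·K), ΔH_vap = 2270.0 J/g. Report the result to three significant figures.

q1 (heat water 34.7→100.0 °C): 132.2 × 4.19 × 65.3 = 36171 J
q2 (vaporize at 100 °C): 132.2 × 2270.0 = 300094 J
q3 (heat steam 100.0→153.8 °C): 132.2 × 2.0 × 53.8 = 14225 J
Total: 36171 + 300094 + 14225 = 350490 J = 350 kJ

q = 350 kJ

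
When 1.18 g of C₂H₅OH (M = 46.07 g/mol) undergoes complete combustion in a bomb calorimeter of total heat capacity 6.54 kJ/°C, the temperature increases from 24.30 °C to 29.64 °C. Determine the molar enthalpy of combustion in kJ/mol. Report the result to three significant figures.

ΔT = 29.64 − 24.30 = 5.34 °C
q_cal = C_cal × ΔT = 6.54 × 5.34 = 34.9236 kJ
n = 1.18 / 46.07 = 0.02561 mol
q_rxn = −q_cal = -34.9236 kJ
ΔH = -34.9236 / 0.02561 = -1364 kJ/mol

ΔH = -1360 kJ/mol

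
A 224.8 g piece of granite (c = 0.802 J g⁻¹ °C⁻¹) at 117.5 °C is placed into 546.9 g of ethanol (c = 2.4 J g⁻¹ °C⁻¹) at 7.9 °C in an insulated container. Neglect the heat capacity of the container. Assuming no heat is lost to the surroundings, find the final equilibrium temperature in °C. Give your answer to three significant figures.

Heat lost by granite = heat gained by ethanol.
(224.8)(0.802)(117.5 − T) = (546.9)(2.4)(T − 7.9)
180.2896 (117.5 − T) = 1312.56 (T − 7.9)
21184 − 180.2896 T = 1312.56 T − 10369
31553 = 1492.8496 T
T = 21.14 °C

T_f = 21.1 °C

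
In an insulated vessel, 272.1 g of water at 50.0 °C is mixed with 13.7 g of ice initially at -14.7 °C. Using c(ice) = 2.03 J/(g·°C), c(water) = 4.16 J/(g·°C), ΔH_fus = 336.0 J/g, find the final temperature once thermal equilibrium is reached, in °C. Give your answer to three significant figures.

T_f = 43.4 °C

Heat to bring ice to 0 °C and melt it: q₁ = 13.7×2.03×14.7 + 13.7×336.0 = 5012.0 J
Heat the water can supply cooling to 0 °C: 272.1×4.16×50.0 = 56596.8 J > q₁, so all ice melts.
Energy balance: 272.1×4.16×(50.0 − T) = 5012.0 + 13.7×4.16×(T − 0)
1131.936(50.0 − T) = 5012.0 + 56.992 T
56596.8 − 5012.0 = 1188.928 T
T = 51584.8 / 1188.928 = 43.39 °C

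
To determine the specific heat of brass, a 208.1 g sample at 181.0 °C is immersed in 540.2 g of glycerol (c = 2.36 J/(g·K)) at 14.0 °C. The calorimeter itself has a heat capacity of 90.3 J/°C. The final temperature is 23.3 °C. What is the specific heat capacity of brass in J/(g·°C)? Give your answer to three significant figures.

q_gained = (540.2 × 2.36 + 90.3) × (23.3 − 14.0) = 12700 J
q_lost = 208.1 × c × (181.0 − 23.3) = 32817.37 c
Set equal: c = 12700 / 32817.37 = 0.387 J/(g·°C)

c = 0.387 J/(g·°C)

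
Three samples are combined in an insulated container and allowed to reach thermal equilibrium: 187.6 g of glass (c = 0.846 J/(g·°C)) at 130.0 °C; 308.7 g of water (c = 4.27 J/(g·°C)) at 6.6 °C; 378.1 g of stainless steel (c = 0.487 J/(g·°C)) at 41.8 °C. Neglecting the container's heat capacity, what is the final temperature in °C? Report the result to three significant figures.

Σ mᵢcᵢ(T − Tᵢ) = 0  ⇒  T = Σ mᵢcᵢTᵢ / Σ mᵢcᵢ
Σ mᵢcᵢ = 187.6×0.846 + 308.7×4.27 + 378.1×0.487 = 1660.9933
Σ mᵢcᵢTᵢ = 158.7096×130.0 + 1318.149×6.6 + 184.1347×41.8 = 37029
T = 37029 / 1660.9933 = 22.29 °C

T_f = 22.3 °C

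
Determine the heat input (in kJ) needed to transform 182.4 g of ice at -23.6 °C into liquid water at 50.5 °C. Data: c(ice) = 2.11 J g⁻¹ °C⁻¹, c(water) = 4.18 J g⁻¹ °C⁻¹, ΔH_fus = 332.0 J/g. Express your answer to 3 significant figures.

q = 108 kJ

q1 (heat ice -23.6→0.0 °C): 182.4 × 2.11 × 23.6 = 9083 J
q2 (melt at 0 °C): 182.4 × 332.0 = 60557 J
q3 (heat water 0.0→50.5 °C): 182.4 × 4.18 × 50.5 = 38503 J
Total: 9083 + 60557 + 38503 = 108143 J = 108 kJ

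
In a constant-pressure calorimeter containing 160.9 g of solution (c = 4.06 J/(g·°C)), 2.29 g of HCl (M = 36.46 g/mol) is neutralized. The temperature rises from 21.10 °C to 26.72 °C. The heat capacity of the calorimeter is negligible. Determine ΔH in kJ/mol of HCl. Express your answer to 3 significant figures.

ΔH = -58.5 kJ/mol

|ΔT| = |26.72 − 21.10| = 5.62 °C
|q_surr| = (160.9 × 4.06) × 5.62 = 653.254 × 5.62 = 3671.3 J
n(HCl) = 2.29 / 36.46 = 0.062809 mol
Temperature rose, so q_rxn = −|q_surr| = -3.6713 kJ
ΔH = q_rxn / n = -58.45 kJ/mol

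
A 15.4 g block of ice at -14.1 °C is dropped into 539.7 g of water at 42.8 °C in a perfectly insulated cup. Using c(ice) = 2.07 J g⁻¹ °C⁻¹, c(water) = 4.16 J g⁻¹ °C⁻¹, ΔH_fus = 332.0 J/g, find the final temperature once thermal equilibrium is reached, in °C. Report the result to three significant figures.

Heat to bring ice to 0 °C and melt it: q₁ = 15.4×2.07×14.1 + 15.4×332.0 = 5562.3 J
Heat the water can supply cooling to 0 °C: 539.7×4.16×42.8 = 96092.5 J > q₁, so all ice melts.
Energy balance: 539.7×4.16×(42.8 − T) = 5562.3 + 15.4×4.16×(T − 0)
2245.152(42.8 − T) = 5562.3 + 64.064 T
96092.5 − 5562.3 = 2309.216 T
T = 90530.2 / 2309.216 = 39.20 °C

T_f = 39.2 °C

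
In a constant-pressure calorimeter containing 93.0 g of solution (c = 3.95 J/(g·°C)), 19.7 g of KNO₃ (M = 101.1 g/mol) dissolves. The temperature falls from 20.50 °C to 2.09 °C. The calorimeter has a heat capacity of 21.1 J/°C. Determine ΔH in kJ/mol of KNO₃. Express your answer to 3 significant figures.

|ΔT| = |2.09 − 20.50| = 18.41 °C
|q_surr| = (93.0 × 3.95 + 21.1) × 18.41 = 388.45 × 18.41 = 7151 J
n(KNO₃) = 19.7 / 101.1 = 0.1949 mol
Temperature fell, so q_rxn = +|q_surr| = 7.151 kJ
ΔH = q_rxn / n = 36.69 kJ/mol

ΔH = 36.7 kJ/mol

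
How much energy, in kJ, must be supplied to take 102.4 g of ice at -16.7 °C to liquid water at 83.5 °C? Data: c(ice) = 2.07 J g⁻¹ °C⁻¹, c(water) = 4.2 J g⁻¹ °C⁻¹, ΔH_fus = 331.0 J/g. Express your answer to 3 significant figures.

q = 73.3 kJ

q1 (heat ice -16.7→0.0 °C): 102.4 × 2.07 × 16.7 = 3540 J
q2 (melt at 0 °C): 102.4 × 331.0 = 33894 J
q3 (heat water 0.0→83.5 °C): 102.4 × 4.2 × 83.5 = 35912 J
Total: 3540 + 33894 + 35912 = 73346 J = 73.3 kJ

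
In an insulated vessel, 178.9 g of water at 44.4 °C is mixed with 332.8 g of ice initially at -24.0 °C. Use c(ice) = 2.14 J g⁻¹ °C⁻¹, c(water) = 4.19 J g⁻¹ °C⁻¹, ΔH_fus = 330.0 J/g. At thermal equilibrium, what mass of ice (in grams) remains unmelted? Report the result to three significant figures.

Heat to warm all ice to 0 °C: 332.8×2.14×24.0 = 17093 J
Heat released by water cooling to 0 °C: 178.9×4.19×44.4 = 33282 J
33282 J < 17093 + 332.8×330.0 = 126917 J, so not all ice melts; final T = 0 °C.
Heat left for melting: 33282 − 17093 = 16189 J
Mass melted = 16189 / 330.0 = 49.06 g
Ice remaining = 332.8 − 49.06 = 283.74 g

m_ice remaining = 284 g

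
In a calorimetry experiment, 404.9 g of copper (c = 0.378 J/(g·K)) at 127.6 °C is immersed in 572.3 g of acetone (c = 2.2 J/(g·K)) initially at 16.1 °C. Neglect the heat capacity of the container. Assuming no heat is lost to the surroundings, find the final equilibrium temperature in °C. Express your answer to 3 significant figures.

T_f = 28.2 °C

Heat lost by copper = heat gained by acetone.
(404.9)(0.378)(127.6 − T) = (572.3)(2.2)(T − 16.1)
153.0522 (127.6 − T) = 1259.06 (T − 16.1)
19529 − 153.0522 T = 1259.06 T − 20271
39800 = 1412.1122 T
T = 28.18 °C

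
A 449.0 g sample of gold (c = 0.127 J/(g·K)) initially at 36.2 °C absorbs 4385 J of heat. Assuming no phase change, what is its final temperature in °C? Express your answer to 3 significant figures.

T_f = 113 °C

ΔT = q / (m c) = 4385 / (449.0 × 0.127) = 76.90 °C
T_f = 36.2 + 76.90 = 113.10 °C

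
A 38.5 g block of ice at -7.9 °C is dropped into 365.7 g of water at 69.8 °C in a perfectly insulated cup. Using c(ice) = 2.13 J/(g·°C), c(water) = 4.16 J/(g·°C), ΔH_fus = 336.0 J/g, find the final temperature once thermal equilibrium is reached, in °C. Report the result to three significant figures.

Heat to bring ice to 0 °C and melt it: q₁ = 38.5×2.13×7.9 + 38.5×336.0 = 13584 J
Heat the water can supply cooling to 0 °C: 365.7×4.16×69.8 = 106188 J > q₁, so all ice melts.
Energy balance: 365.7×4.16×(69.8 − T) = 13584 + 38.5×4.16×(T − 0)
1521.312(69.8 − T) = 13584 + 160.16 T
106188 − 13584 = 1681.472 T
T = 92604 / 1681.472 = 55.07 °C

T_f = 55.1 °C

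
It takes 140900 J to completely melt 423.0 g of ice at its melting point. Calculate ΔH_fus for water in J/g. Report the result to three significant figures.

ΔH_fus = 333 J/g

ΔH_fus = q / m = 140900 / 423.0 = 333 J/g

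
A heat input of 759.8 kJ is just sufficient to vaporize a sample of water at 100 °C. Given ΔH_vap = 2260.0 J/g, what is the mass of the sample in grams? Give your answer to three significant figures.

m = q / ΔH_vap = 759800 J / 2260.0 J/g = 336 g

m = 336 g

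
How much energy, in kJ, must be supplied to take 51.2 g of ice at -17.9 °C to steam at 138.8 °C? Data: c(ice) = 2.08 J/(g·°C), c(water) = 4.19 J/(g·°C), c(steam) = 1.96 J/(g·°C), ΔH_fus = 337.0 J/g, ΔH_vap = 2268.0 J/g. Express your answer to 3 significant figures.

q1 (heat ice -17.9→0.0 °C): 51.2 × 2.08 × 17.9 = 1906 J
q2 (melt at 0 °C): 51.2 × 337.0 = 17254 J
q3 (heat water 0.0→100.0 °C): 51.2 × 4.19 × 100.0 = 21453 J
q4 (vaporize at 100 °C): 51.2 × 2268.0 = 116122 J
q5 (heat steam 100.0→138.8 °C): 51.2 × 1.96 × 38.8 = 3894 J
Total: 1906 + 17254 + 21453 + 116122 + 3894 = 160629 J = 161 kJ

q = 161 kJ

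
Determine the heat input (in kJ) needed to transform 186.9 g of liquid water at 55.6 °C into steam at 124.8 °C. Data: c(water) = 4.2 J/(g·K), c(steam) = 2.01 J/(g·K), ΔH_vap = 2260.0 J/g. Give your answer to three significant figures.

q = 467 kJ

q1 (heat water 55.6→100.0 °C): 186.9 × 4.2 × 44.4 = 34853 J
q2 (vaporize at 100 °C): 186.9 × 2260.0 = 422394 J
q3 (heat steam 100.0→124.8 °C): 186.9 × 2.01 × 24.8 = 9317 J
Total: 34853 + 422394 + 9317 = 466564 J = 467 kJ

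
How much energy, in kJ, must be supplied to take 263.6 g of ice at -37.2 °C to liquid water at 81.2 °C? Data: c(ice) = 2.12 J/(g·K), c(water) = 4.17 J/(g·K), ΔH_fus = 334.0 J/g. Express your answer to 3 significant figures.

q = 198 kJ

q1 (heat ice -37.2→0.0 °C): 263.6 × 2.12 × 37.2 = 20789 J
q2 (melt at 0 °C): 263.6 × 334.0 = 88042 J
q3 (heat water 0.0→81.2 °C): 263.6 × 4.17 × 81.2 = 89256 J
Total: 20789 + 88042 + 89256 = 198087 J = 198 kJ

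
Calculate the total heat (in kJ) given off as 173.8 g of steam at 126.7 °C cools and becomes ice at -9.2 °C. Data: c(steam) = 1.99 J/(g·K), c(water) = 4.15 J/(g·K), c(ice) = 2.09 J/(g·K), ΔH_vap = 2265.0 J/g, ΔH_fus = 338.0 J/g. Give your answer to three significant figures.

q1 (cool steam 126.7→100 °C): 173.8 × 1.99 × 26.7 = 9235 J
q2 (condense at 100 °C): 173.8 × 2265.0 = 393657 J
q3 (cool water 100→0 °C): 173.8 × 4.15 × 100.0 = 72127 J
q4 (freeze at 0 °C): 173.8 × 338.0 = 58744 J
q5 (cool ice 0→-9.2 °C): 173.8 × 2.09 × 9.2 = 3342 J
Total: 9235 + 393657 + 72127 + 58744 + 3342 = 537105 J = 537 kJ

q = 537 kJ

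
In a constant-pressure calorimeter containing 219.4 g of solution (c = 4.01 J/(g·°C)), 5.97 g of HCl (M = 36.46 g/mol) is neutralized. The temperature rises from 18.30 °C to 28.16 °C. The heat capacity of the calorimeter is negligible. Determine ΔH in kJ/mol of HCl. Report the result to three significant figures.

|ΔT| = |28.16 − 18.30| = 9.86 °C
|q_surr| = (219.4 × 4.01) × 9.86 = 879.794 × 9.86 = 8675 J
n(HCl) = 5.97 / 36.46 = 0.1637 mol
Temperature rose, so q_rxn = −|q_surr| = -8.675 kJ
ΔH = q_rxn / n = -52.99 kJ/mol

ΔH = -53.0 kJ/mol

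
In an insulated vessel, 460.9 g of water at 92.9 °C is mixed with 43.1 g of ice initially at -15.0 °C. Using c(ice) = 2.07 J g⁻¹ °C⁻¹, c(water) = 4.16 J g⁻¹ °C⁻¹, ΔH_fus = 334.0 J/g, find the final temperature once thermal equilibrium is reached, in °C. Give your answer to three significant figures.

Heat to bring ice to 0 °C and melt it: q₁ = 43.1×2.07×15.0 + 43.1×334.0 = 15734 J
Heat the water can supply cooling to 0 °C: 460.9×4.16×92.9 = 178121 J > q₁, so all ice melts.
Energy balance: 460.9×4.16×(92.9 − T) = 15734 + 43.1×4.16×(T − 0)
1917.344(92.9 − T) = 15734 + 179.296 T
178121 − 15734 = 2096.640 T
T = 162387 / 2096.640 = 77.45 °C

T_f = 77.5 °C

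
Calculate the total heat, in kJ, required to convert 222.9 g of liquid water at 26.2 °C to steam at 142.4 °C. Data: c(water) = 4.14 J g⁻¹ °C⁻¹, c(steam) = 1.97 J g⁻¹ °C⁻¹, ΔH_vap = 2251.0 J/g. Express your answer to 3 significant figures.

q1 (heat water 26.2→100.0 °C): 222.9 × 4.14 × 73.8 = 68103 J
q2 (vaporize at 100 °C): 222.9 × 2251.0 = 501748 J
q3 (heat steam 100.0→142.4 °C): 222.9 × 1.97 × 42.4 = 18618 J
Total: 68103 + 501748 + 18618 = 588469 J = 588 kJ

q = 588 kJ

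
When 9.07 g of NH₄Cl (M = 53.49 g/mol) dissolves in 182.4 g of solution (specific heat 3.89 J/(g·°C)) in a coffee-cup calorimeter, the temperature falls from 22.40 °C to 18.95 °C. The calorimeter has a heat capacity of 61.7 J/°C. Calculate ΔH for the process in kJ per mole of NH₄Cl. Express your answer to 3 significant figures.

ΔH = 15.7 kJ/mol

|ΔT| = |18.95 − 22.40| = 3.45 °C
|q_surr| = (182.4 × 3.89 + 61.7) × 3.45 = 771.236 × 3.45 = 2661 J
n(NH₄Cl) = 9.07 / 53.49 = 0.1696 mol
Temperature fell, so q_rxn = +|q_surr| = 2.661 kJ
ΔH = q_rxn / n = 15.69 kJ/mol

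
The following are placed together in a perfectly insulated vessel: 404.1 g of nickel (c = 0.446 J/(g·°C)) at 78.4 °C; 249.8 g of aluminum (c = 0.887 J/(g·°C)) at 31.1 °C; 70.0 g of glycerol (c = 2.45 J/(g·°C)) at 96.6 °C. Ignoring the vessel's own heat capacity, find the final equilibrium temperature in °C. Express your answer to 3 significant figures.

T_f = 65.6 °C

Σ mᵢcᵢ(T − Tᵢ) = 0  ⇒  T = Σ mᵢcᵢTᵢ / Σ mᵢcᵢ
Σ mᵢcᵢ = 404.1×0.446 + 249.8×0.887 + 70.0×2.45 = 573.3012
Σ mᵢcᵢTᵢ = 180.2286×78.4 + 221.5726×31.1 + 171.5×96.6 = 37588
T = 37588 / 573.3012 = 65.56 °C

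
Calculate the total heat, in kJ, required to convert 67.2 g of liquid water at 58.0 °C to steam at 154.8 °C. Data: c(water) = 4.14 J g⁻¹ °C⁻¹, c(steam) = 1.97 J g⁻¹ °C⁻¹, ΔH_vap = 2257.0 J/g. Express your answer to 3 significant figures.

q = 171 kJ

q1 (heat water 58.0→100.0 °C): 67.2 × 4.14 × 42.0 = 11685 J
q2 (vaporize at 100 °C): 67.2 × 2257.0 = 151670 J
q3 (heat steam 100.0→154.8 °C): 67.2 × 1.97 × 54.8 = 7255 J
Total: 11685 + 151670 + 7255 = 170610 J = 171 kJ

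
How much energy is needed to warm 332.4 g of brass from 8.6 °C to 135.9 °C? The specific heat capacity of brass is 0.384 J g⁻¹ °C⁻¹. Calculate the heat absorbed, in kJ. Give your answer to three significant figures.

q = 16.2 kJ

q = m c ΔT = 332.4 × 0.384 × (135.9 − 8.6)
q = 332.4 × 0.384 × 127.3 = 16249 J = 16.2 kJ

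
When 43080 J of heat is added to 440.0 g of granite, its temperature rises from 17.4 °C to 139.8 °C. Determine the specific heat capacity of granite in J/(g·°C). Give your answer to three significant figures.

c = 0.800 J/(g·°C)

c = q / (m ΔT) = 43080 / (440.0 × 122.4)
c = 43080 / 53856 = 0.800 J/(g·°C)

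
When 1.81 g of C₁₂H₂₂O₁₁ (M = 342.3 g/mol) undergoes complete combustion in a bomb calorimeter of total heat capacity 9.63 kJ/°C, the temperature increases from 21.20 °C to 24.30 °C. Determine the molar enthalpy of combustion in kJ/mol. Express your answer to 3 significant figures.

ΔT = 24.30 − 21.20 = 3.10 °C
q_cal = C_cal × ΔT = 9.63 × 3.10 = 29.853 kJ
n = 1.81 / 342.3 = 0.005288 mol
q_rxn = −q_cal = -29.853 kJ
ΔH = -29.853 / 0.005288 = -5645 kJ/mol

ΔH = -5650 kJ/mol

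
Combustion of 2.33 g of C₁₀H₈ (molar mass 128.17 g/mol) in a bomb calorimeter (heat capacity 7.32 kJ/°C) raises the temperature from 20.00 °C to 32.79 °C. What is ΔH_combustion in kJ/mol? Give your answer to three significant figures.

ΔH = -5150 kJ/mol

ΔT = 32.79 − 20.00 = 12.79 °C
q_cal = C_cal × ΔT = 7.32 × 12.79 = 93.6228 kJ
n = 2.33 / 128.17 = 0.01818 mol
q_rxn = −q_cal = -93.6228 kJ
ΔH = -93.6228 / 0.01818 = -5150 kJ/mol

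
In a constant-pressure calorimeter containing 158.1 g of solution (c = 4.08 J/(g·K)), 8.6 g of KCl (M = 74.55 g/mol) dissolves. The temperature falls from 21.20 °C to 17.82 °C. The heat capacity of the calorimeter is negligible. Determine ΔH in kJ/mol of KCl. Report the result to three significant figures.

|ΔT| = |17.82 − 21.20| = 3.38 °C
|q_surr| = (158.1 × 4.08) × 3.38 = 645.048 × 3.38 = 2180 J
n(KCl) = 8.6 / 74.55 = 0.1154 mol
Temperature fell, so q_rxn = +|q_surr| = 2.180 kJ
ΔH = q_rxn / n = 18.89 kJ/mol

ΔH = 18.9 kJ/mol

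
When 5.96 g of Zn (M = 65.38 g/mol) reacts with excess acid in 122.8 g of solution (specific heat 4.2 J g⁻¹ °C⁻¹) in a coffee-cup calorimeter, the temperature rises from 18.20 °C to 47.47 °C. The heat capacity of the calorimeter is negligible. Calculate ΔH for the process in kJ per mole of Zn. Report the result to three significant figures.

|ΔT| = |47.47 − 18.20| = 29.27 °C
|q_surr| = (122.8 × 4.2) × 29.27 = 515.76 × 29.27 = 15100 J
n(Zn) = 5.96 / 65.38 = 0.09116 mol
Temperature rose, so q_rxn = −|q_surr| = -15.10 kJ
ΔH = q_rxn / n = -165.6 kJ/mol

ΔH = -166 kJ/mol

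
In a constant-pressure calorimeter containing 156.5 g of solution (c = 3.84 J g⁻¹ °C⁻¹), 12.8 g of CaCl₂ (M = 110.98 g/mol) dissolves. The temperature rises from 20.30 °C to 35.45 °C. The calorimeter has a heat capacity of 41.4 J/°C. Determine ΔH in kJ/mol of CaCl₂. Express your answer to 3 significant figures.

|ΔT| = |35.45 − 20.30| = 15.15 °C
|q_surr| = (156.5 × 3.84 + 41.4) × 15.15 = 642.36 × 15.15 = 9732 J
n(CaCl₂) = 12.8 / 110.98 = 0.1153 mol
Temperature rose, so q_rxn = −|q_surr| = -9.732 kJ
ΔH = q_rxn / n = -84.41 kJ/mol

ΔH = -84.4 kJ/mol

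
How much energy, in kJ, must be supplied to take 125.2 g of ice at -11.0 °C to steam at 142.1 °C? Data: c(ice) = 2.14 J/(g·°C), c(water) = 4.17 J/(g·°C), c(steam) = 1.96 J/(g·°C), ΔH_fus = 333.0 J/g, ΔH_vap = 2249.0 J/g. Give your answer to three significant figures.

q1 (heat ice -11.0→0.0 °C): 125.2 × 2.14 × 11.0 = 2947 J
q2 (melt at 0 °C): 125.2 × 333.0 = 41692 J
q3 (heat water 0.0→100.0 °C): 125.2 × 4.17 × 100.0 = 52208 J
q4 (vaporize at 100 °C): 125.2 × 2249.0 = 281575 J
q5 (heat steam 100.0→142.1 °C): 125.2 × 1.96 × 42.1 = 10331 J
Total: 2947 + 41692 + 52208 + 281575 + 10331 = 388753 J = 389 kJ

q = 389 kJ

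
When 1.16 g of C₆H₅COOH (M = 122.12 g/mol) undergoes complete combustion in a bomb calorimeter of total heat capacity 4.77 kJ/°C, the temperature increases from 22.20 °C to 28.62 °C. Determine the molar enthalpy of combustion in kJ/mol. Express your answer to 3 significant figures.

ΔH = -3220 kJ/mol

ΔT = 28.62 − 22.20 = 6.42 °C
q_cal = C_cal × ΔT = 4.77 × 6.42 = 30.6234 kJ
n = 1.16 / 122.12 = 0.009499 mol
q_rxn = −q_cal = -30.6234 kJ
ΔH = -30.6234 / 0.009499 = -3224 kJ/mol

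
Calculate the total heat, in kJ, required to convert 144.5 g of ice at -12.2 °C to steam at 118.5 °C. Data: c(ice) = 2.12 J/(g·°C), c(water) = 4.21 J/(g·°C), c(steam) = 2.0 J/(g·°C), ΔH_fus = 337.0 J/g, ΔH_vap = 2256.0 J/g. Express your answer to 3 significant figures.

q = 445 kJ

q1 (heat ice -12.2→0.0 °C): 144.5 × 2.12 × 12.2 = 3737 J
q2 (melt at 0 °C): 144.5 × 337.0 = 48697 J
q3 (heat water 0.0→100.0 °C): 144.5 × 4.21 × 100.0 = 60835 J
q4 (vaporize at 100 °C): 144.5 × 2256.0 = 325992 J
q5 (heat steam 100.0→118.5 °C): 144.5 × 2.0 × 18.5 = 5347 J
Total: 3737 + 48697 + 60835 + 325992 + 5347 = 444608 J = 445 kJ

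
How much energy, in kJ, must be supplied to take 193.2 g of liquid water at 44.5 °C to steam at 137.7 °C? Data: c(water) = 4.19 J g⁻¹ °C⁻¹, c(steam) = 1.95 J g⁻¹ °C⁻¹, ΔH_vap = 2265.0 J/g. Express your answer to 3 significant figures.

q1 (heat water 44.5→100.0 °C): 193.2 × 4.19 × 55.5 = 44928 J
q2 (vaporize at 100 °C): 193.2 × 2265.0 = 437598 J
q3 (heat steam 100.0→137.7 °C): 193.2 × 1.95 × 37.7 = 14203 J
Total: 44928 + 437598 + 14203 = 496729 J = 497 kJ

q = 497 kJ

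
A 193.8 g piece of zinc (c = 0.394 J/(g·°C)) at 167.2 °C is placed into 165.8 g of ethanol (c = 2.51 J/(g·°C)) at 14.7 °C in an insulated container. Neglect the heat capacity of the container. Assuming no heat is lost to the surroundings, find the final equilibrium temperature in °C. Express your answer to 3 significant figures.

Heat lost by zinc = heat gained by ethanol.
(193.8)(0.394)(167.2 − T) = (165.8)(2.51)(T − 14.7)
76.3572 (167.2 − T) = 416.158 (T − 14.7)
12767 − 76.3572 T = 416.158 T − 6117.5
18884.5 = 492.5152 T
T = 38.34 °C

T_f = 38.3 °C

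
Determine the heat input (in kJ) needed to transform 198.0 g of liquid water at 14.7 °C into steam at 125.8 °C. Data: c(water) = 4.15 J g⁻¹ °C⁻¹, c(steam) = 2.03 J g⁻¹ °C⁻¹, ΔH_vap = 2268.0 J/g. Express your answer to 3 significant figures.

q = 530 kJ

q1 (heat water 14.7→100.0 °C): 198.0 × 4.15 × 85.3 = 70091 J
q2 (vaporize at 100 °C): 198.0 × 2268.0 = 449064 J
q3 (heat steam 100.0→125.8 °C): 198.0 × 2.03 × 25.8 = 10370 J
Total: 70091 + 449064 + 10370 = 529525 J = 530 kJ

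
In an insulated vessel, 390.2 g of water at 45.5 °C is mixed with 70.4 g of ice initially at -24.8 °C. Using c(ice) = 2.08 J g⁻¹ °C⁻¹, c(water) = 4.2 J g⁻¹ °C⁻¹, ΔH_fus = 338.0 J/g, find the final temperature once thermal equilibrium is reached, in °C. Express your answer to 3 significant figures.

T_f = 24.4 °C

Heat to bring ice to 0 °C and melt it: q₁ = 70.4×2.08×24.8 + 70.4×338.0 = 27427 J
Heat the water can supply cooling to 0 °C: 390.2×4.2×45.5 = 74567.2 J > q₁, so all ice melts.
Energy balance: 390.2×4.2×(45.5 − T) = 27427 + 70.4×4.2×(T − 0)
1638.84(45.5 − T) = 27427 + 295.68 T
74567.2 − 27427 = 1934.52 T
T = 47140.2 / 1934.52 = 24.37 °C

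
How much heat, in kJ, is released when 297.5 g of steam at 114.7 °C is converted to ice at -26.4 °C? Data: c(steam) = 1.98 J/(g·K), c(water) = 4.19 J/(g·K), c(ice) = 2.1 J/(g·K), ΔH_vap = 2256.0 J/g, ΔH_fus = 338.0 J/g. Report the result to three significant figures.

q = 922 kJ

q1 (cool steam 114.7→100 °C): 297.5 × 1.98 × 14.7 = 8659 J
q2 (condense at 100 °C): 297.5 × 2256.0 = 671160 J
q3 (cool water 100→0 °C): 297.5 × 4.19 × 100.0 = 124653 J
q4 (freeze at 0 °C): 297.5 × 338.0 = 100555 J
q5 (cool ice 0→-26.4 °C): 297.5 × 2.1 × 26.4 = 16493 J
Total: 8659 + 671160 + 124653 + 100555 + 16493 = 921520 J = 922 kJ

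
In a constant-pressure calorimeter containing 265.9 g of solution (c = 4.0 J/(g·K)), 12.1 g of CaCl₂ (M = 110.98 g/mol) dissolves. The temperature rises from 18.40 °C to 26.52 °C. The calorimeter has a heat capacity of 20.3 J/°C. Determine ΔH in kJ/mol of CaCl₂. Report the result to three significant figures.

|ΔT| = |26.52 − 18.40| = 8.12 °C
|q_surr| = (265.9 × 4.0 + 20.3) × 8.12 = 1083.9 × 8.12 = 8801 J
n(CaCl₂) = 12.1 / 110.98 = 0.1090 mol
Temperature rose, so q_rxn = −|q_surr| = -8.801 kJ
ΔH = q_rxn / n = -80.74 kJ/mol

ΔH = -80.7 kJ/mol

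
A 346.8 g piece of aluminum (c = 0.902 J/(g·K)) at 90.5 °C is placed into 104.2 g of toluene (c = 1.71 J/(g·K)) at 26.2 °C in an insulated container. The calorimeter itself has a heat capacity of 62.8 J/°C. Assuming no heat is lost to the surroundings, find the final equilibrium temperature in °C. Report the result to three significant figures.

Heat lost by aluminum = heat gained by toluene + calorimeter.
(346.8)(0.902)(90.5 − T) = [(104.2)(1.71) + 62.8](T − 26.2)
312.8136 (90.5 − T) = 240.982 (T − 26.2)
28310 − 312.8136 T = 240.982 T − 6313.7
34623.7 = 553.7956 T
T = 62.52 °C

T_f = 62.5 °C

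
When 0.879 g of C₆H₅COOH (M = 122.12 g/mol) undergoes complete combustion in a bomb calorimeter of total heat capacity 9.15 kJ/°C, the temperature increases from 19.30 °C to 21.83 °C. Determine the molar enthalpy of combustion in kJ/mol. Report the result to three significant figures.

ΔT = 21.83 − 19.30 = 2.53 °C
q_cal = C_cal × ΔT = 9.15 × 2.53 = 23.1495 kJ
n = 0.879 / 122.12 = 0.007198 mol
q_rxn = −q_cal = -23.1495 kJ
ΔH = -23.1495 / 0.007198 = -3216 kJ/mol

ΔH = -3220 kJ/mol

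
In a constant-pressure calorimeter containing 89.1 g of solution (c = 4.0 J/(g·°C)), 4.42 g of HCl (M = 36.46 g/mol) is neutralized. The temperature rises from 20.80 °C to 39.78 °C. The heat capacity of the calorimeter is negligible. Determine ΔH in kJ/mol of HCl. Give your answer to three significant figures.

|ΔT| = |39.78 − 20.80| = 18.98 °C
|q_surr| = (89.1 × 4.0) × 18.98 = 356.4 × 18.98 = 6764 J
n(HCl) = 4.42 / 36.46 = 0.1212 mol
Temperature rose, so q_rxn = −|q_surr| = -6.764 kJ
ΔH = q_rxn / n = -55.81 kJ/mol

ΔH = -55.8 kJ/mol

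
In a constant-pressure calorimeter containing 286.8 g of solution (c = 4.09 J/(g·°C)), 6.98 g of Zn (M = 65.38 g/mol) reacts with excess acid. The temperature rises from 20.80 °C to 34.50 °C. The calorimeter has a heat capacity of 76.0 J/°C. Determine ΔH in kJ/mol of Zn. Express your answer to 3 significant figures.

ΔH = -160 kJ/mol

|ΔT| = |34.50 − 20.80| = 13.70 °C
|q_surr| = (286.8 × 4.09 + 76.0) × 13.70 = 1249.012 × 13.70 = 17110 J
n(Zn) = 6.98 / 65.38 = 0.1068 mol
Temperature rose, so q_rxn = −|q_surr| = -17.11 kJ
ΔH = q_rxn / n = -160.2 kJ/mol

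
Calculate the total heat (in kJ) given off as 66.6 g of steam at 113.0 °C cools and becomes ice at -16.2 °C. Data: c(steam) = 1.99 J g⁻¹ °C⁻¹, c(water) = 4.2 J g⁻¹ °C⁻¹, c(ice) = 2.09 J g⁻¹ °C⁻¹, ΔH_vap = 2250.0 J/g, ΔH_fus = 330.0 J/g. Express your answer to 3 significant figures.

q1 (cool steam 113.0→100 °C): 66.6 × 1.99 × 13.0 = 1723 J
q2 (condense at 100 °C): 66.6 × 2250.0 = 149850 J
q3 (cool water 100→0 °C): 66.6 × 4.2 × 100.0 = 27972 J
q4 (freeze at 0 °C): 66.6 × 330.0 = 21978 J
q5 (cool ice 0→-16.2 °C): 66.6 × 2.09 × 16.2 = 2255 J
Total: 1723 + 149850 + 27972 + 21978 + 2255 = 203778 J = 204 kJ

q = 204 kJ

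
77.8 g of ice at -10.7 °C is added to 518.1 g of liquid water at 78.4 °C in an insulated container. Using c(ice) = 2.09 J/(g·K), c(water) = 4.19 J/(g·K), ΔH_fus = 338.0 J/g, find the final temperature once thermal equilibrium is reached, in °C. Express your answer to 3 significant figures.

T_f = 56.9 °C

Heat to bring ice to 0 °C and melt it: q₁ = 77.8×2.09×10.7 + 77.8×338.0 = 28036 J
Heat the water can supply cooling to 0 °C: 518.1×4.19×78.4 = 170194 J > q₁, so all ice melts.
Energy balance: 518.1×4.19×(78.4 − T) = 28036 + 77.8×4.19×(T − 0)
2170.839(78.4 − T) = 28036 + 325.982 T
170194 − 28036 = 2496.821 T
T = 142158 / 2496.821 = 56.94 °C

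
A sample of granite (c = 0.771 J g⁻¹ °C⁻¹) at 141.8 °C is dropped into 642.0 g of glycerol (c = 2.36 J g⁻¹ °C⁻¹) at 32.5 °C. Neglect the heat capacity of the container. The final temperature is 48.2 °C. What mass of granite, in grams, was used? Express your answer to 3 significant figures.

m = 330 g

q_gained = (642.0 × 2.36) × (48.2 − 32.5) = 23790 J
q_lost = m × 0.771 × (141.8 − 48.2) = 72.1656 m
m = 23790 / 72.1656 = 330 g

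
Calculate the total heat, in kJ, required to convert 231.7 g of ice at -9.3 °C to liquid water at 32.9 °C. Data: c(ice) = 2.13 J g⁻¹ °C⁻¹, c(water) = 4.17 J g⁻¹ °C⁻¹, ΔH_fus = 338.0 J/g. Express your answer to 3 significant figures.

q1 (heat ice -9.3→0.0 °C): 231.7 × 2.13 × 9.3 = 4590 J
q2 (melt at 0 °C): 231.7 × 338.0 = 78315 J
q3 (heat water 0.0→32.9 °C): 231.7 × 4.17 × 32.9 = 31788 J
Total: 4590 + 78315 + 31788 = 114693 J = 115 kJ

q = 115 kJ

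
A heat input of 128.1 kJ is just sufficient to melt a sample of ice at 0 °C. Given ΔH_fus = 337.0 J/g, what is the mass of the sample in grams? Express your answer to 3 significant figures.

m = q / ΔH_fus = 128100 J / 337.0 J/g = 380 g

m = 380 g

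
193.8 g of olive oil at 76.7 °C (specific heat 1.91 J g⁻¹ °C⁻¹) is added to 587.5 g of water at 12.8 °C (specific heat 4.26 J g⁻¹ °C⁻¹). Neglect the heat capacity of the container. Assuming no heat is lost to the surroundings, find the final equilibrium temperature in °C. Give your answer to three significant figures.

T_f = 21.0 °C

Heat lost by olive oil = heat gained by water.
(193.8)(1.91)(76.7 − T) = (587.5)(4.26)(T − 12.8)
370.158 (76.7 − T) = 2502.75 (T − 12.8)
28391 − 370.158 T = 2502.75 T − 32035
60426 = 2872.908 T
T = 21.03 °C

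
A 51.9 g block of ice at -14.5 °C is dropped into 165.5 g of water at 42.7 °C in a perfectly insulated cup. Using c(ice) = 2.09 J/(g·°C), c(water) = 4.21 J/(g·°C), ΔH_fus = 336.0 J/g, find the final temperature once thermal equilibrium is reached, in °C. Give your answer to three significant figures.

T_f = 11.7 °C

Heat to bring ice to 0 °C and melt it: q₁ = 51.9×2.09×14.5 + 51.9×336.0 = 19011 J
Heat the water can supply cooling to 0 °C: 165.5×4.21×42.7 = 29751.4 J > q₁, so all ice melts.
Energy balance: 165.5×4.21×(42.7 − T) = 19011 + 51.9×4.21×(T − 0)
696.755(42.7 − T) = 19011 + 218.499 T
29751.4 − 19011 = 915.254 T
T = 10740.4 / 915.254 = 11.73 °C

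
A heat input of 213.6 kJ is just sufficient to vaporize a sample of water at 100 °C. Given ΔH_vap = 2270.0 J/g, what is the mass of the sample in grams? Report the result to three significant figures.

m = 94.1 g

m = q / ΔH_vap = 213600 J / 2270.0 J/g = 94.1 g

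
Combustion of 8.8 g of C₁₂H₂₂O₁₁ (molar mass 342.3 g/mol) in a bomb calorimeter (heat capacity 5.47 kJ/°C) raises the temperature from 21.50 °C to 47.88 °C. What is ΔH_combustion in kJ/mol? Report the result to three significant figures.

ΔT = 47.88 − 21.50 = 26.38 °C
q_cal = C_cal × ΔT = 5.47 × 26.38 = 144.2986 kJ
n = 8.8 / 342.3 = 0.02571 mol
q_rxn = −q_cal = -144.2986 kJ
ΔH = -144.2986 / 0.02571 = -5613 kJ/mol

ΔH = -5610 kJ/mol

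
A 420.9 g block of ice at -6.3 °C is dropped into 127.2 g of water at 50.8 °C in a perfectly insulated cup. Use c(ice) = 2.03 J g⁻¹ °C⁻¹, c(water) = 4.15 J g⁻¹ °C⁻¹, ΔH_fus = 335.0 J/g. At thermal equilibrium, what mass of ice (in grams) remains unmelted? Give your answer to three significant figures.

m_ice remaining = 357 g

Heat to warm all ice to 0 °C: 420.9×2.03×6.3 = 5382.9 J
Heat released by water cooling to 0 °C: 127.2×4.15×50.8 = 26816 J
26816 J < 5382.9 + 420.9×335.0 = 146384.4 J, so not all ice melts; final T = 0 °C.
Heat left for melting: 26816 − 5382.9 = 21433.1 J
Mass melted = 21433.1 / 335.0 = 63.98 g
Ice remaining = 420.9 − 63.98 = 356.92 g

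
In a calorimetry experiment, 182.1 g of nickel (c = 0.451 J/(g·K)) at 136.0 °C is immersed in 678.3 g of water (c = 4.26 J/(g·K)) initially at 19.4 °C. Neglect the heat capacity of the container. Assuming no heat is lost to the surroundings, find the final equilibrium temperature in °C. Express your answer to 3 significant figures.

T_f = 22.6 °C

Heat lost by nickel = heat gained by water.
(182.1)(0.451)(136.0 − T) = (678.3)(4.26)(T − 19.4)
82.1271 (136.0 − T) = 2889.558 (T − 19.4)
11169 − 82.1271 T = 2889.558 T − 56057
67226 = 2971.6851 T
T = 22.62 °C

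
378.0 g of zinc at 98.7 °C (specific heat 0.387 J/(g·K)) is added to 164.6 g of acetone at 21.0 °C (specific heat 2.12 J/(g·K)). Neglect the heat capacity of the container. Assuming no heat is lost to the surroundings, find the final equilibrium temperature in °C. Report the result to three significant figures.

T_f = 44.0 °C

Heat lost by zinc = heat gained by acetone.
(378.0)(0.387)(98.7 − T) = (164.6)(2.12)(T − 21.0)
146.286 (98.7 − T) = 348.952 (T − 21.0)
14438 − 146.286 T = 348.952 T − 7328.0
21766.0 = 495.238 T
T = 43.95 °C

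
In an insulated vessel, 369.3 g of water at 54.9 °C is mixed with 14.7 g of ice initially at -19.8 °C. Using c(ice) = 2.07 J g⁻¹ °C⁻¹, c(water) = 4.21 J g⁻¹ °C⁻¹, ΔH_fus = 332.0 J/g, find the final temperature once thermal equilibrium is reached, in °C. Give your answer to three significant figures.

T_f = 49.4 °C

Heat to bring ice to 0 °C and melt it: q₁ = 14.7×2.07×19.8 + 14.7×332.0 = 5482.9 J
Heat the water can supply cooling to 0 °C: 369.3×4.21×54.9 = 85355.9 J > q₁, so all ice melts.
Energy balance: 369.3×4.21×(54.9 − T) = 5482.9 + 14.7×4.21×(T − 0)
1554.753(54.9 − T) = 5482.9 + 61.887 T
85355.9 − 5482.9 = 1616.640 T
T = 79873.0 / 1616.640 = 49.41 °C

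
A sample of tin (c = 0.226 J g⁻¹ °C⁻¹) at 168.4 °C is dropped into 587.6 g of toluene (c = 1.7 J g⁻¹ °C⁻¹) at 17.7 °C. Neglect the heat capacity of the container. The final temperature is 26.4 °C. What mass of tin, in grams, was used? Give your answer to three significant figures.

m = 271 g

q_gained = (587.6 × 1.7) × (26.4 − 17.7) = 8691 J
q_lost = m × 0.226 × (168.4 − 26.4) = 32.092 m
m = 8691 / 32.092 = 271 g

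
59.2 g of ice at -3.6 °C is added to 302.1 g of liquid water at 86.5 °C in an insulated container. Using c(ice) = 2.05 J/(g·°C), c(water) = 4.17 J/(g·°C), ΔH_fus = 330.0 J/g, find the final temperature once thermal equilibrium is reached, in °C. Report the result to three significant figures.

T_f = 59.1 °C

Heat to bring ice to 0 °C and melt it: q₁ = 59.2×2.05×3.6 + 59.2×330.0 = 19973 J
Heat the water can supply cooling to 0 °C: 302.1×4.17×86.5 = 108969 J > q₁, so all ice melts.
Energy balance: 302.1×4.17×(86.5 − T) = 19973 + 59.2×4.17×(T − 0)
1259.757(86.5 − T) = 19973 + 246.864 T
108969 − 19973 = 1506.621 T
T = 88996 / 1506.621 = 59.07 °C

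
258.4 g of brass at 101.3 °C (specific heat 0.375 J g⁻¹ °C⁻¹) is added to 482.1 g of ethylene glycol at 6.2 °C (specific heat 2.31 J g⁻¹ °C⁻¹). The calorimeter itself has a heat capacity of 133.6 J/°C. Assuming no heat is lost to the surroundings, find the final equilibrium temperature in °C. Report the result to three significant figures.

T_f = 13.1 °C

Heat lost by brass = heat gained by ethylene glycol + calorimeter.
(258.4)(0.375)(101.3 − T) = [(482.1)(2.31) + 133.6](T − 6.2)
96.9 (101.3 − T) = 1247.251 (T − 6.2)
9816.0 − 96.9 T = 1247.251 T − 7733.0
17549.0 = 1344.151 T
T = 13.06 °C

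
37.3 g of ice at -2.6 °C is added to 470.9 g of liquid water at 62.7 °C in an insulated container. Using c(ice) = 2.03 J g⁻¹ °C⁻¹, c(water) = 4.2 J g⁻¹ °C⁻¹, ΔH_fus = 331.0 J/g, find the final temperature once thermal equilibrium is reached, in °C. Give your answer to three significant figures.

Heat to bring ice to 0 °C and melt it: q₁ = 37.3×2.03×2.6 + 37.3×331.0 = 12543 J
Heat the water can supply cooling to 0 °C: 470.9×4.2×62.7 = 124007 J > q₁, so all ice melts.
Energy balance: 470.9×4.2×(62.7 − T) = 12543 + 37.3×4.2×(T − 0)
1977.78(62.7 − T) = 12543 + 156.66 T
124007 − 12543 = 2134.44 T
T = 111464 / 2134.44 = 52.22 °C

T_f = 52.2 °C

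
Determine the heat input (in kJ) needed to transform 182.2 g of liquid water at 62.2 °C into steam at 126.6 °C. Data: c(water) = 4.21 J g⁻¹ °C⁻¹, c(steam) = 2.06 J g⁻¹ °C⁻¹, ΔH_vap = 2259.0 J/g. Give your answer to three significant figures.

q = 451 kJ

q1 (heat water 62.2→100.0 °C): 182.2 × 4.21 × 37.8 = 28995 J
q2 (vaporize at 100 °C): 182.2 × 2259.0 = 411590 J
q3 (heat steam 100.0→126.6 °C): 182.2 × 2.06 × 26.6 = 9984 J
Total: 28995 + 411590 + 9984 = 450569 J = 451 kJ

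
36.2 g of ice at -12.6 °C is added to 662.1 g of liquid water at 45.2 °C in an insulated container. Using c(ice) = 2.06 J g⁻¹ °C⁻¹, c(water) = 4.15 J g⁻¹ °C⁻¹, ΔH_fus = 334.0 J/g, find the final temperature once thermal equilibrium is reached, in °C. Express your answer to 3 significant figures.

T_f = 38.4 °C

Heat to bring ice to 0 °C and melt it: q₁ = 36.2×2.06×12.6 + 36.2×334.0 = 13030 J
Heat the water can supply cooling to 0 °C: 662.1×4.15×45.2 = 124197 J > q₁, so all ice melts.
Energy balance: 662.1×4.15×(45.2 − T) = 13030 + 36.2×4.15×(T − 0)
2747.715(45.2 − T) = 13030 + 150.23 T
124197 − 13030 = 2897.945 T
T = 111167 / 2897.945 = 38.36 °C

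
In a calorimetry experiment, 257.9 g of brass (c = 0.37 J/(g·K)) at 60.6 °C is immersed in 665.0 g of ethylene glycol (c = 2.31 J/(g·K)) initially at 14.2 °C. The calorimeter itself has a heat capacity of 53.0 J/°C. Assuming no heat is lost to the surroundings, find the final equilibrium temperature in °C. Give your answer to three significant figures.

Heat lost by brass = heat gained by ethylene glycol + calorimeter.
(257.9)(0.37)(60.6 − T) = [(665.0)(2.31) + 53.0](T − 14.2)
95.423 (60.6 − T) = 1589.15 (T − 14.2)
5782.6 − 95.423 T = 1589.15 T − 22566
28348.6 = 1684.573 T
T = 16.83 °C

T_f = 16.8 °C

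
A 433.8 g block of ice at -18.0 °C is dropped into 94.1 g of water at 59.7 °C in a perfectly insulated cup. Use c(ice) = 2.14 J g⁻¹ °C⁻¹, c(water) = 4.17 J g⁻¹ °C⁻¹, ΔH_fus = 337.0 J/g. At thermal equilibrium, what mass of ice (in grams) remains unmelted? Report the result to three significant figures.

Heat to warm all ice to 0 °C: 433.8×2.14×18.0 = 16710 J
Heat released by water cooling to 0 °C: 94.1×4.17×59.7 = 23426 J
23426 J < 16710 + 433.8×337.0 = 162900.6 J, so not all ice melts; final T = 0 °C.
Heat left for melting: 23426 − 16710 = 6716 J
Mass melted = 6716 / 337.0 = 19.93 g
Ice remaining = 433.8 − 19.93 = 413.87 g

m_ice remaining = 414 g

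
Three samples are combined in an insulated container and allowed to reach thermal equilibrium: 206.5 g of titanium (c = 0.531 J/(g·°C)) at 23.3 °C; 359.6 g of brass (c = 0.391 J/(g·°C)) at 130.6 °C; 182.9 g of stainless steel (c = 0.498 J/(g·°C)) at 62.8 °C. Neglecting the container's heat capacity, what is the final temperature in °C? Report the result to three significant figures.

Σ mᵢcᵢ(T − Tᵢ) = 0  ⇒  T = Σ mᵢcᵢTᵢ / Σ mᵢcᵢ
Σ mᵢcᵢ = 206.5×0.531 + 359.6×0.391 + 182.9×0.498 = 341.3393
Σ mᵢcᵢTᵢ = 109.6515×23.3 + 140.6036×130.6 + 91.0842×62.8 = 26638
T = 26638 / 341.3393 = 78.04 °C

T_f = 78.0 °C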